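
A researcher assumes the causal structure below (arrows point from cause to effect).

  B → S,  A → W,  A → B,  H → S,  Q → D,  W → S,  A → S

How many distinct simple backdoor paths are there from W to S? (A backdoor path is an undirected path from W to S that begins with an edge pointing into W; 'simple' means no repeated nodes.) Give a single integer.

A backdoor path from W to S is any simple undirected path whose first edge points into W (i.e. leaves W via a parent).
Parents of W: {A}.
Enumerating:
  P1: W <- A -> B -> S
  P2: W <- A -> S
That exhausts the simple backdoor paths. Count: 2.

2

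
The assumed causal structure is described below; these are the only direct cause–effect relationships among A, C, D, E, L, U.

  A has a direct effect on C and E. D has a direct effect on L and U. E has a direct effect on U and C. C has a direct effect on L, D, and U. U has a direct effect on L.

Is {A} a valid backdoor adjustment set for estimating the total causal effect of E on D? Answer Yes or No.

Backdoor paths from E to D (paths whose first edge points into E):
  P1: E <- A -> C -> D
  P2: E <- A -> C -> U <- D
  P3: E <- A -> C -> U -> L <- D
  P4: E <- A -> C -> L <- D
  P5: E <- A -> C -> L <- U <- D
Condition 1 (no descendant of E in the set): holds — descendants of E are {C, D, L, U}; none are in {A}.
Condition 2 (every backdoor path blocked by {A}):
  P1: blocked at fork node A ∈ conditioning set.
  P2: blocked at fork node A ∈ conditioning set.
  P3: blocked at fork node A ∈ conditioning set.
  P4: blocked at fork node A ∈ conditioning set.
  P5: blocked at fork node A ∈ conditioning set.
{A} satisfies the backdoor criterion.

Yes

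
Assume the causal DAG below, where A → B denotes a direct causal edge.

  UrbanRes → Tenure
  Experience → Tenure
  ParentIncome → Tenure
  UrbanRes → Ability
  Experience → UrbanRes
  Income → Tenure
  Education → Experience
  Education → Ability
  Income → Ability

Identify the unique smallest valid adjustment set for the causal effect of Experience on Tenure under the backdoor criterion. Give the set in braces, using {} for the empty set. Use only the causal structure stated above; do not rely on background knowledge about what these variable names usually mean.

Variables eligible for adjustment (non-descendants of Experience, excluding Experience and Tenure): {Education, Income, ParentIncome}.
Backdoor paths from Experience to Tenure:
  P1: Experience <- Education -> Ability <- Income -> Tenure
  P2: Experience <- Education -> Ability <- UrbanRes -> Tenure
Each backdoor path contains an unconditioned collider, so every path is already blocked with the empty conditioning set:
  P1: blocked at collider Ability (neither it nor any descendant is in the conditioning set).
  P2: blocked at collider Ability (neither it nor any descendant is in the conditioning set).
The empty set is therefore the unique smallest valid set.

{}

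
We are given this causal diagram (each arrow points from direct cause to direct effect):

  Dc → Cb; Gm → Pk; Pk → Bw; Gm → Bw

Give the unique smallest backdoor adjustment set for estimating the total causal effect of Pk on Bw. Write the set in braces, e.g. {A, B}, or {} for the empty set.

{Gm}

Variables eligible for adjustment (non-descendants of Pk, excluding Pk and Bw): {Cb, Dc, Gm}.
Backdoor paths from Pk to Bw:
  P1: Pk <- Gm -> Bw
The empty set is not sufficient: P1 (Pk <- Gm -> Bw) has no collider blocking it and no conditioned non-collider, so it is open.
Try {Gm}:
  P1: blocked at fork node Gm ∈ conditioning set.
{Gm} contains no descendant of Pk and blocks every backdoor path.
No other singleton works — e.g. {Dc} leaves P1 open — so {Gm} is the unique smallest valid adjustment set.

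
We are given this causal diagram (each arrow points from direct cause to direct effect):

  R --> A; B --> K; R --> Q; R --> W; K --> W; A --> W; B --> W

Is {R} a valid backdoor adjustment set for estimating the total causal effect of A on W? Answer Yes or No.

Yes

Backdoor paths from A to W (paths whose first edge points into A):
  P1: A <- R -> W
Condition 1 (no descendant of A in the set): holds — descendants of A are {W}; none are in {R}.
Condition 2 (every backdoor path blocked by {R}):
  P1: blocked at fork node R ∈ conditioning set.
{R} satisfies the backdoor criterion.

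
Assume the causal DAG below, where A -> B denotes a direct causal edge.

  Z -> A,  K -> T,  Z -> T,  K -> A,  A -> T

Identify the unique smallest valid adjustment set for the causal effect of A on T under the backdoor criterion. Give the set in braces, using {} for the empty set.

Variables eligible for adjustment (non-descendants of A, excluding A and T): {K, Z}.
Backdoor paths from A to T:
  P1: A <- K -> T
  P2: A <- Z -> T
The empty set is not sufficient: P1 (A <- K -> T) has no collider blocking it and no conditioned non-collider, so it is open.
Try {K, Z}:
  P1: blocked at fork node K ∈ conditioning set.
  P2: blocked at fork node Z ∈ conditioning set.
{K, Z} contains no descendant of A and blocks every backdoor path.
Every element of {K, Z} is needed (dropping K leaves P1 open; dropping Z leaves P2 open), so no proper subset is valid.
Among all size-2 subsets of the eligible variables, only {K, Z} blocks every backdoor path, so it is the unique smallest valid adjustment set.

{K, Z}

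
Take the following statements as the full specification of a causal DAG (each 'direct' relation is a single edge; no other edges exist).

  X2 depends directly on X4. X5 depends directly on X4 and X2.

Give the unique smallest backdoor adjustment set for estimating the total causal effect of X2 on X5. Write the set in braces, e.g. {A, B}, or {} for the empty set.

Variables eligible for adjustment (non-descendants of X2, excluding X2 and X5): {X4}.
Backdoor paths from X2 to X5:
  P1: X2 <- X4 -> X5
The empty set is not sufficient: P1 (X2 <- X4 -> X5) has no collider blocking it and no conditioned non-collider, so it is open.
Try {X4}:
  P1: blocked at fork node X4 ∈ conditioning set.
{X4} contains no descendant of X2 and blocks every backdoor path.
{X4} is the unique smallest valid adjustment set.

{X4}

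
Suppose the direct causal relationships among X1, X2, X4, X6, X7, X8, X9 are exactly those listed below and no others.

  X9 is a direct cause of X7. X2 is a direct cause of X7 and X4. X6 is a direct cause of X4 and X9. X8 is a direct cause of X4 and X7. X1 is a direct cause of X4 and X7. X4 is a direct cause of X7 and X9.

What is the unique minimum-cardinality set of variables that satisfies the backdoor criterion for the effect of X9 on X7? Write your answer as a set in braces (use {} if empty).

{X4, X6}

Variables eligible for adjustment (non-descendants of X9, excluding X9 and X7): {X1, X2, X4, X6, X8}.
Backdoor paths from X9 to X7:
  P1: X9 <- X6 -> X4 <- X8 -> X7
  P2: X9 <- X6 -> X4 <- X1 -> X7
  P3: X9 <- X6 -> X4 <- X2 -> X7
  P4: X9 <- X6 -> X4 -> X7
  P5: X9 <- X4 <- X8 -> X7
  P6: X9 <- X4 <- X1 -> X7
  P7: X9 <- X4 <- X2 -> X7
  P8: X9 <- X4 -> X7
The empty set is not sufficient: P4 (X9 <- X6 -> X4 -> X7) has no collider blocking it and no conditioned non-collider, so it is open.
Try {X4, X6}:
  P1: blocked at fork node X6 ∈ conditioning set.
  P2: blocked at fork node X6 ∈ conditioning set.
  P3: blocked at fork node X6 ∈ conditioning set.
  P4: blocked at fork node X6 ∈ conditioning set.
  P5: blocked at chain node X4 ∈ conditioning set.
  P6: blocked at chain node X4 ∈ conditioning set.
  P7: blocked at chain node X4 ∈ conditioning set.
  P8: blocked at fork node X4 ∈ conditioning set.
{X4, X6} contains no descendant of X9 and blocks every backdoor path.
Every element of {X4, X6} is needed (dropping X4 leaves P5 open; dropping X6 leaves P1 open), so no proper subset is valid.
Among all size-2 subsets of the eligible variables, only {X4, X6} blocks every backdoor path, so it is the unique smallest valid adjustment set.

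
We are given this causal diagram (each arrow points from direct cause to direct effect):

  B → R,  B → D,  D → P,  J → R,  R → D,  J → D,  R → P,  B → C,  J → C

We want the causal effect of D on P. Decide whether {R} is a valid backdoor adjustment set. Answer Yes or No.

Backdoor paths from D to P (paths whose first edge points into D):
  P1: D <- J -> R -> P
  P2: D <- J -> C <- B -> R -> P
  P3: D <- B -> R -> P
  P4: D <- B -> C <- J -> R -> P
  P5: D <- R -> P
Condition 1 (no descendant of D in the set): holds — descendants of D are {P}; none are in {R}.
Condition 2 (every backdoor path blocked by {R}):
  P1: blocked at chain node R ∈ conditioning set.
  P2: blocked at collider C (neither it nor any descendant is in the conditioning set).
  P3: blocked at chain node R ∈ conditioning set.
  P4: blocked at collider C (neither it nor any descendant is in the conditioning set).
  P5: blocked at fork node R ∈ conditioning set.
{R} satisfies the backdoor criterion.

Yes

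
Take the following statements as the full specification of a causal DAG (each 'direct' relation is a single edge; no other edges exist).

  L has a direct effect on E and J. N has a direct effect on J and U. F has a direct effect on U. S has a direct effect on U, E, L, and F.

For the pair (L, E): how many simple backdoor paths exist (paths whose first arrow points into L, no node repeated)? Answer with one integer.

1

A backdoor path from L to E is any simple undirected path whose first edge points into L (i.e. leaves L via a parent).
Parents of L: {S}.
Enumerating:
  P1: L <- S -> E
That exhausts the simple backdoor paths. Count: 1.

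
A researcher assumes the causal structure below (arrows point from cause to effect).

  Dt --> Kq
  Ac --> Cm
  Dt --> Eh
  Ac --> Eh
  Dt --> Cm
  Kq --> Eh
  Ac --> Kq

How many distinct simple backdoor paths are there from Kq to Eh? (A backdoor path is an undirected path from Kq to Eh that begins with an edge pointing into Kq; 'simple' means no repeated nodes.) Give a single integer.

A backdoor path from Kq to Eh is any simple undirected path whose first edge points into Kq (i.e. leaves Kq via a parent).
Parents of Kq: {Ac, Dt}.
Enumerating:
  P1: Kq <- Ac -> Eh
  P2: Kq <- Ac -> Cm <- Dt -> Eh
  P3: Kq <- Dt -> Eh
  P4: Kq <- Dt -> Cm <- Ac -> Eh
That exhausts the simple backdoor paths. Count: 4.

4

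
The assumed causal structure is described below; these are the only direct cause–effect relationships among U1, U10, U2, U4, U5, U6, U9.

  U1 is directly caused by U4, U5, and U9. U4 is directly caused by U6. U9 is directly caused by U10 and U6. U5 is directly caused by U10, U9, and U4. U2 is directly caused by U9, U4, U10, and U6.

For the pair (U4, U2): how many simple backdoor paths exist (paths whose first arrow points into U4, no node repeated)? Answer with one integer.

5

A backdoor path from U4 to U2 is any simple undirected path whose first edge points into U4 (i.e. leaves U4 via a parent).
Parents of U4: {U6}.
Enumerating:
  P1: U4 <- U6 -> U9 <- U10 -> U2
  P2: U4 <- U6 -> U9 -> U2
  P3: U4 <- U6 -> U9 -> U5 <- U10 -> U2
  P4: U4 <- U6 -> U9 -> U1 <- U5 <- U10 -> U2
  P5: U4 <- U6 -> U2
That exhausts the simple backdoor paths. Count: 5.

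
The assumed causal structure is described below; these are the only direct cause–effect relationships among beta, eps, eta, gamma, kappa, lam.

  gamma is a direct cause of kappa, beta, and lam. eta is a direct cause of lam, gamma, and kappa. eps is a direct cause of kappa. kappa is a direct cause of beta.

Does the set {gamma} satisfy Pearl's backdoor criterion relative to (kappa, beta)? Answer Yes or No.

Yes

Backdoor paths from kappa to beta (paths whose first edge points into kappa):
  P1: kappa <- eta -> gamma -> beta
  P2: kappa <- eta -> lam <- gamma -> beta
  P3: kappa <- gamma -> beta
Condition 1 (no descendant of kappa in the set): holds — descendants of kappa are {beta}; none are in {gamma}.
Condition 2 (every backdoor path blocked by {gamma}):
  P1: blocked at chain node gamma ∈ conditioning set.
  P2: blocked at collider lam (neither it nor any descendant is in the conditioning set).
  P3: blocked at fork node gamma ∈ conditioning set.
{gamma} satisfies the backdoor criterion.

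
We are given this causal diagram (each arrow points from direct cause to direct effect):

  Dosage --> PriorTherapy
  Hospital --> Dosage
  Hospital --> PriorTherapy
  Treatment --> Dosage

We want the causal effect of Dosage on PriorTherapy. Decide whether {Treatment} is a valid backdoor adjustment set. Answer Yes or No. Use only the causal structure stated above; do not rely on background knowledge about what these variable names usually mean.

No

Backdoor paths from Dosage to PriorTherapy (paths whose first edge points into Dosage):
  P1: Dosage <- Hospital -> PriorTherapy
Condition 1 (no descendant of Dosage in the set): holds — descendants of Dosage are {PriorTherapy}; none are in {Treatment}.
Condition 2 (every backdoor path blocked by {Treatment}):
  P1: open — no interior node is in the conditioning set.
{Treatment} does not satisfy the backdoor criterion.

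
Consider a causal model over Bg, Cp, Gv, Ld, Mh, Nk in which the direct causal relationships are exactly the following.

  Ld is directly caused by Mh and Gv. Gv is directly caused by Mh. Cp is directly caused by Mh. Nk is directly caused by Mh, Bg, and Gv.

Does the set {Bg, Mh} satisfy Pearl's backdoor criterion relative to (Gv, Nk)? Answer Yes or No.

Backdoor paths from Gv to Nk (paths whose first edge points into Gv):
  P1: Gv <- Mh -> Nk
Condition 1 (no descendant of Gv in the set): holds — descendants of Gv are {Ld, Nk}; none are in {Bg, Mh}.
Condition 2 (every backdoor path blocked by {Bg, Mh}):
  P1: blocked at fork node Mh ∈ conditioning set.
{Bg, Mh} satisfies the backdoor criterion.

Yes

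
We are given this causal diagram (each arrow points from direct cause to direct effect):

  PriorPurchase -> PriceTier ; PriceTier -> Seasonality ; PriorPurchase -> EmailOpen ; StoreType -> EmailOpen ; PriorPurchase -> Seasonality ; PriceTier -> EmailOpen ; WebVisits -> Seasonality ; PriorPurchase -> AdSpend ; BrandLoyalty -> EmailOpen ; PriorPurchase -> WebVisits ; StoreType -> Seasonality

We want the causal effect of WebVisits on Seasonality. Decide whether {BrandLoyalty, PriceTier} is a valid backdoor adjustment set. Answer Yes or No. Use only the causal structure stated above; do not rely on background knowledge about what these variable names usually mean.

No

Backdoor paths from WebVisits to Seasonality (paths whose first edge points into WebVisits):
  P1: WebVisits <- PriorPurchase -> PriceTier -> Seasonality
  P2: WebVisits <- PriorPurchase -> PriceTier -> EmailOpen <- StoreType -> Seasonality
  P3: WebVisits <- PriorPurchase -> Seasonality
  P4: WebVisits <- PriorPurchase -> EmailOpen <- StoreType -> Seasonality
  P5: WebVisits <- PriorPurchase -> EmailOpen <- PriceTier -> Seasonality
Condition 1 (no descendant of WebVisits in the set): holds — descendants of WebVisits are {Seasonality}; none are in {BrandLoyalty, PriceTier}.
Condition 2 (every backdoor path blocked by {BrandLoyalty, PriceTier}):
  P1: blocked at chain node PriceTier ∈ conditioning set.
  P2: blocked at chain node PriceTier ∈ conditioning set.
  P3: open — no interior node is in the conditioning set.
  P4: blocked at collider EmailOpen (neither it nor any descendant is in the conditioning set).
  P5: blocked at collider EmailOpen (neither it nor any descendant is in the conditioning set).
{BrandLoyalty, PriceTier} does not satisfy the backdoor criterion.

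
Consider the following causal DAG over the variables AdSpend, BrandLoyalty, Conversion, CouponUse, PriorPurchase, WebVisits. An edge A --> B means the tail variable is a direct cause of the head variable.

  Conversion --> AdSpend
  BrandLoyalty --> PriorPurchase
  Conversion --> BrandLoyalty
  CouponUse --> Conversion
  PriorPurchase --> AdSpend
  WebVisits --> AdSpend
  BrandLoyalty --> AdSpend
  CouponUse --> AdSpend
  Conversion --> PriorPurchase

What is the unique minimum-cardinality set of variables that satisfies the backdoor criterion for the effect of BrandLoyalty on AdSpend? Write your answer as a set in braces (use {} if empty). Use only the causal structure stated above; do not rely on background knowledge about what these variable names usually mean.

Variables eligible for adjustment (non-descendants of BrandLoyalty, excluding BrandLoyalty and AdSpend): {Conversion, CouponUse, WebVisits}.
Backdoor paths from BrandLoyalty to AdSpend:
  P1: BrandLoyalty <- Conversion <- CouponUse -> AdSpend
  P2: BrandLoyalty <- Conversion -> PriorPurchase -> AdSpend
  P3: BrandLoyalty <- Conversion -> AdSpend
The empty set is not sufficient: P1 (BrandLoyalty <- Conversion <- CouponUse -> AdSpend) has no collider blocking it and no conditioned non-collider, so it is open.
Try {Conversion}:
  P1: blocked at chain node Conversion ∈ conditioning set.
  P2: blocked at fork node Conversion ∈ conditioning set.
  P3: blocked at fork node Conversion ∈ conditioning set.
{Conversion} contains no descendant of BrandLoyalty and blocks every backdoor path.
No other singleton works — e.g. {CouponUse} leaves P2 open — so {Conversion} is the unique smallest valid adjustment set.

{Conversion}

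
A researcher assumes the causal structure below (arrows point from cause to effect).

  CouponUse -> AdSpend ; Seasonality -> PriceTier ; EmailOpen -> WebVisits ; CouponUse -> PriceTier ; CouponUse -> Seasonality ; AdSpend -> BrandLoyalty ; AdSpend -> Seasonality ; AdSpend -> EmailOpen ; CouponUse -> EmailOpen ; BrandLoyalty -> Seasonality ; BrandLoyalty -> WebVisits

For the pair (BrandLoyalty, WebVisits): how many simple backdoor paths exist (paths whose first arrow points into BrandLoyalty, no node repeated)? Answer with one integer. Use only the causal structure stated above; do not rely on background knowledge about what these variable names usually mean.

A backdoor path from BrandLoyalty to WebVisits is any simple undirected path whose first edge points into BrandLoyalty (i.e. leaves BrandLoyalty via a parent).
Parents of BrandLoyalty: {AdSpend}.
Enumerating:
  P1: BrandLoyalty <- AdSpend <- CouponUse -> EmailOpen -> WebVisits
  P2: BrandLoyalty <- AdSpend -> EmailOpen -> WebVisits
  P3: BrandLoyalty <- AdSpend -> Seasonality <- CouponUse -> EmailOpen -> WebVisits
  P4: BrandLoyalty <- AdSpend -> Seasonality -> PriceTier <- CouponUse -> EmailOpen -> WebVisits
That exhausts the simple backdoor paths. Count: 4.

4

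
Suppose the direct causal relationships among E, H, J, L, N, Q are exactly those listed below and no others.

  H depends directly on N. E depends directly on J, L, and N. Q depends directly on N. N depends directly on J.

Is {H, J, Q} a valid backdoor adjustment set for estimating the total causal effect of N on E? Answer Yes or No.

No

Backdoor paths from N to E (paths whose first edge points into N):
  P1: N <- J -> E
Condition 1 (no descendant of N in the set): FAILS — H and Q are descendants of N.
Condition 2 (every backdoor path blocked by {H, J, Q}):
  P1: blocked at fork node J ∈ conditioning set.
{H, J, Q} does not satisfy the backdoor criterion.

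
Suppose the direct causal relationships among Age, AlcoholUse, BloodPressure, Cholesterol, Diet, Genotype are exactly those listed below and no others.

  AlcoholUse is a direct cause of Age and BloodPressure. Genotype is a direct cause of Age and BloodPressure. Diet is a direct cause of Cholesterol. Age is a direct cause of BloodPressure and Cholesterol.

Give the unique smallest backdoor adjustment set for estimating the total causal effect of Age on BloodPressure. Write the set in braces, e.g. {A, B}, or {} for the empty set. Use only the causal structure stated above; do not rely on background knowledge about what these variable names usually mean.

{AlcoholUse, Genotype}

Variables eligible for adjustment (non-descendants of Age, excluding Age and BloodPressure): {AlcoholUse, Diet, Genotype}.
Backdoor paths from Age to BloodPressure:
  P1: Age <- AlcoholUse -> BloodPressure
  P2: Age <- Genotype -> BloodPressure
The empty set is not sufficient: P1 (Age <- AlcoholUse -> BloodPressure) has no collider blocking it and no conditioned non-collider, so it is open.
Try {AlcoholUse, Genotype}:
  P1: blocked at fork node AlcoholUse ∈ conditioning set.
  P2: blocked at fork node Genotype ∈ conditioning set.
{AlcoholUse, Genotype} contains no descendant of Age and blocks every backdoor path.
Every element of {AlcoholUse, Genotype} is needed (dropping AlcoholUse leaves P1 open; dropping Genotype leaves P2 open), so no proper subset is valid.
Among all size-2 subsets of the eligible variables, only {AlcoholUse, Genotype} blocks every backdoor path, so it is the unique smallest valid adjustment set.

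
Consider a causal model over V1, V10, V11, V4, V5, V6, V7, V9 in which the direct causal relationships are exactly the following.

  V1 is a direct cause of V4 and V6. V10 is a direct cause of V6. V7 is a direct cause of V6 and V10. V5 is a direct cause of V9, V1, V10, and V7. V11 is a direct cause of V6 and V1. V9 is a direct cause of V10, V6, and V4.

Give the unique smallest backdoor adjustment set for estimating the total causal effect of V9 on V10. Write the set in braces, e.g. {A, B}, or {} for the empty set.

{V5}

Variables eligible for adjustment (non-descendants of V9, excluding V9 and V10): {V1, V11, V5, V7}.
Backdoor paths from V9 to V10:
  P1: V9 <- V5 -> V7 -> V10
  P2: V9 <- V5 -> V7 -> V6 <- V10
  P3: V9 <- V5 -> V1 <- V11 -> V6 <- V7 -> V10
  P4: V9 <- V5 -> V1 <- V11 -> V6 <- V10
  P5: V9 <- V5 -> V1 -> V6 <- V7 -> V10
  P6: V9 <- V5 -> V1 -> V6 <- V10
  P7: V9 <- V5 -> V10
The empty set is not sufficient: P1 (V9 <- V5 -> V7 -> V10) has no collider blocking it and no conditioned non-collider, so it is open.
Try {V5}:
  P1: blocked at fork node V5 ∈ conditioning set.
  P2: blocked at fork node V5 ∈ conditioning set.
  P3: blocked at fork node V5 ∈ conditioning set.
  P4: blocked at fork node V5 ∈ conditioning set.
  P5: blocked at fork node V5 ∈ conditioning set.
  P6: blocked at fork node V5 ∈ conditioning set.
  P7: blocked at fork node V5 ∈ conditioning set.
{V5} contains no descendant of V9 and blocks every backdoor path.
No other singleton works — e.g. {V11} leaves P1 open — so {V5} is the unique smallest valid adjustment set.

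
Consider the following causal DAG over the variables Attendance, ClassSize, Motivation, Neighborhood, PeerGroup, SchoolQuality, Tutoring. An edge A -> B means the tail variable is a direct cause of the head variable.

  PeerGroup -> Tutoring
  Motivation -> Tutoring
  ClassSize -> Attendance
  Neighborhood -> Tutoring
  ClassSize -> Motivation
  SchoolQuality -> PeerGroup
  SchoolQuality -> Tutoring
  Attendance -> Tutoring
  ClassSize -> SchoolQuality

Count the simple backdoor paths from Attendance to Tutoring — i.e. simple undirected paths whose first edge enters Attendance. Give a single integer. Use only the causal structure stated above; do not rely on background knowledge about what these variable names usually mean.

A backdoor path from Attendance to Tutoring is any simple undirected path whose first edge points into Attendance (i.e. leaves Attendance via a parent).
Parents of Attendance: {ClassSize}.
Enumerating:
  P1: Attendance <- ClassSize -> SchoolQuality -> PeerGroup -> Tutoring
  P2: Attendance <- ClassSize -> SchoolQuality -> Tutoring
  P3: Attendance <- ClassSize -> Motivation -> Tutoring
That exhausts the simple backdoor paths. Count: 3.

3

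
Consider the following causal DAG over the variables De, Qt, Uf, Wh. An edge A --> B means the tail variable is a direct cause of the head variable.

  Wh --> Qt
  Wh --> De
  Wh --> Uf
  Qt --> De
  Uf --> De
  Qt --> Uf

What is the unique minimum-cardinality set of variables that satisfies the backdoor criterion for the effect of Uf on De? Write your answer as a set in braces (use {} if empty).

Variables eligible for adjustment (non-descendants of Uf, excluding Uf and De): {Qt, Wh}.
Backdoor paths from Uf to De:
  P1: Uf <- Wh -> Qt -> De
  P2: Uf <- Wh -> De
  P3: Uf <- Qt <- Wh -> De
  P4: Uf <- Qt -> De
The empty set is not sufficient: P1 (Uf <- Wh -> Qt -> De) has no collider blocking it and no conditioned non-collider, so it is open.
Try {Qt, Wh}:
  P1: blocked at fork node Wh ∈ conditioning set.
  P2: blocked at fork node Wh ∈ conditioning set.
  P3: blocked at chain node Qt ∈ conditioning set.
  P4: blocked at fork node Qt ∈ conditioning set.
{Qt, Wh} contains no descendant of Uf and blocks every backdoor path.
Every element of {Qt, Wh} is needed (dropping Qt leaves P4 open; dropping Wh leaves P2 open), so no proper subset is valid.
Among all size-2 subsets of the eligible variables, only {Qt, Wh} blocks every backdoor path, so it is the unique smallest valid adjustment set.

{Qt, Wh}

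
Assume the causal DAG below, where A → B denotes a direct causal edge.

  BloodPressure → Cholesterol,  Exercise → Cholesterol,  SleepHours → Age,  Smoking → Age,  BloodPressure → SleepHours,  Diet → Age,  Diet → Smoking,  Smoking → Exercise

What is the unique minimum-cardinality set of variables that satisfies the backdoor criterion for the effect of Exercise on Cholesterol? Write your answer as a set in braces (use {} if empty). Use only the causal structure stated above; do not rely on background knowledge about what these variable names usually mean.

{}

Variables eligible for adjustment (non-descendants of Exercise, excluding Exercise and Cholesterol): {Age, BloodPressure, Diet, SleepHours, Smoking}.
Backdoor paths from Exercise to Cholesterol:
  P1: Exercise <- Smoking <- Diet -> Age <- SleepHours <- BloodPressure -> Cholesterol
  P2: Exercise <- Smoking -> Age <- SleepHours <- BloodPressure -> Cholesterol
Each backdoor path contains an unconditioned collider, so every path is already blocked with the empty conditioning set:
  P1: blocked at collider Age (neither it nor any descendant is in the conditioning set).
  P2: blocked at collider Age (neither it nor any descendant is in the conditioning set).
The empty set is therefore the unique smallest valid set.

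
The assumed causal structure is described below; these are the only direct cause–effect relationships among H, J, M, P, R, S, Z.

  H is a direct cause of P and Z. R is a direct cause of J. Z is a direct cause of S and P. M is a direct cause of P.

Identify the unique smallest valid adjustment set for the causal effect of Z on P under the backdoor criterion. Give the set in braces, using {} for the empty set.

Variables eligible for adjustment (non-descendants of Z, excluding Z and P): {H, J, M, R}.
Backdoor paths from Z to P:
  P1: Z <- H -> P
The empty set is not sufficient: P1 (Z <- H -> P) has no collider blocking it and no conditioned non-collider, so it is open.
Try {H}:
  P1: blocked at fork node H ∈ conditioning set.
{H} contains no descendant of Z and blocks every backdoor path.
No other singleton works — e.g. {R} leaves P1 open — so {H} is the unique smallest valid adjustment set.

{H}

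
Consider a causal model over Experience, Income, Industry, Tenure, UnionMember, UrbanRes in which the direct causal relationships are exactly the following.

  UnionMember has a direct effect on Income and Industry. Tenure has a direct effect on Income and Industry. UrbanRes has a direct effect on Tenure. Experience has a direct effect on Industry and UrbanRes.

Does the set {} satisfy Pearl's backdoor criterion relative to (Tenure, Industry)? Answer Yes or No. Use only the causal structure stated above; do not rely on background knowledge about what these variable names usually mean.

No

Backdoor paths from Tenure to Industry (paths whose first edge points into Tenure):
  P1: Tenure <- UrbanRes <- Experience -> Industry
Condition 1 (no descendant of Tenure in the set): holds — descendants of Tenure are {Income, Industry}; none are in {}.
Condition 2 (every backdoor path blocked by {}):
  P1: open — no interior node is in the conditioning set.
{} does not satisfy the backdoor criterion.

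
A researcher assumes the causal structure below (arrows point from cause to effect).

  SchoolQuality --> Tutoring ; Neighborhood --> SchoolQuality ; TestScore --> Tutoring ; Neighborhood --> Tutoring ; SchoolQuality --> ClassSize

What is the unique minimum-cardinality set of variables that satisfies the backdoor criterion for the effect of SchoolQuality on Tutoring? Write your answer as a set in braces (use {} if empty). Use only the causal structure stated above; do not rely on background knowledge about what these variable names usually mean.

{Neighborhood}

Variables eligible for adjustment (non-descendants of SchoolQuality, excluding SchoolQuality and Tutoring): {Neighborhood, TestScore}.
Backdoor paths from SchoolQuality to Tutoring:
  P1: SchoolQuality <- Neighborhood -> Tutoring
The empty set is not sufficient: P1 (SchoolQuality <- Neighborhood -> Tutoring) has no collider blocking it and no conditioned non-collider, so it is open.
Try {Neighborhood}:
  P1: blocked at fork node Neighborhood ∈ conditioning set.
{Neighborhood} contains no descendant of SchoolQuality and blocks every backdoor path.
No other singleton works — e.g. {TestScore} leaves P1 open — so {Neighborhood} is the unique smallest valid adjustment set.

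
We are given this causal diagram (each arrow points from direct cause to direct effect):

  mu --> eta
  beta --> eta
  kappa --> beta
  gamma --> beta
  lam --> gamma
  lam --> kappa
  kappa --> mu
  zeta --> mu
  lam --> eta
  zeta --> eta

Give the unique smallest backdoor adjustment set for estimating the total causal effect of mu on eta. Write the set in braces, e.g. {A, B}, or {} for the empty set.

{kappa, zeta}

Variables eligible for adjustment (non-descendants of mu, excluding mu and eta): {beta, gamma, kappa, lam, zeta}.
Backdoor paths from mu to eta:
  P1: mu <- zeta -> eta
  P2: mu <- kappa <- lam -> gamma -> beta -> eta
  P3: mu <- kappa <- lam -> eta
  P4: mu <- kappa -> beta <- gamma <- lam -> eta
  P5: mu <- kappa -> beta -> eta
The empty set is not sufficient: P1 (mu <- zeta -> eta) has no collider blocking it and no conditioned non-collider, so it is open.
Try {kappa, zeta}:
  P1: blocked at fork node zeta ∈ conditioning set.
  P2: blocked at chain node kappa ∈ conditioning set.
  P3: blocked at chain node kappa ∈ conditioning set.
  P4: blocked at fork node kappa ∈ conditioning set.
  P5: blocked at fork node kappa ∈ conditioning set.
{kappa, zeta} contains no descendant of mu and blocks every backdoor path.
Every element of {kappa, zeta} is needed (dropping kappa leaves P2 open; dropping zeta leaves P1 open), so no proper subset is valid.
Among all size-2 subsets of the eligible variables, only {kappa, zeta} blocks every backdoor path, so it is the unique smallest valid adjustment set.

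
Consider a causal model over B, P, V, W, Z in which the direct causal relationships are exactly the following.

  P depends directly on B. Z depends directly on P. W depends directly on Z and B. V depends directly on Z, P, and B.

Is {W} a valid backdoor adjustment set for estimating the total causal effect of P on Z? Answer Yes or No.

No

Backdoor paths from P to Z (paths whose first edge points into P):
  P1: P <- B -> V <- Z
  P2: P <- B -> W <- Z
Condition 1 (no descendant of P in the set): FAILS — W is a descendant of P.
Condition 2 (every backdoor path blocked by {W}):
  P1: blocked at collider V (neither it nor any descendant is in the conditioning set).
  P2: open — collider(s) W are conditioned on (or have a conditioned descendant) and no non-collider on the path is in the set.
{W} does not satisfy the backdoor criterion.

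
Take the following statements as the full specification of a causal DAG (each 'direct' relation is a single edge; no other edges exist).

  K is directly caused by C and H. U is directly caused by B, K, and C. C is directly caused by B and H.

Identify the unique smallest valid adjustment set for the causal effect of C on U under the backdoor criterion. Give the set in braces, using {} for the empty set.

{B, H}

Variables eligible for adjustment (non-descendants of C, excluding C and U): {B, H}.
Backdoor paths from C to U:
  P1: C <- B -> U
  P2: C <- H -> K -> U
The empty set is not sufficient: P1 (C <- B -> U) has no collider blocking it and no conditioned non-collider, so it is open.
Try {B, H}:
  P1: blocked at fork node B ∈ conditioning set.
  P2: blocked at fork node H ∈ conditioning set.
{B, H} contains no descendant of C and blocks every backdoor path.
Every element of {B, H} is needed (dropping B leaves P1 open; dropping H leaves P2 open), so no proper subset is valid.
Among all size-2 subsets of the eligible variables, only {B, H} blocks every backdoor path, so it is the unique smallest valid adjustment set.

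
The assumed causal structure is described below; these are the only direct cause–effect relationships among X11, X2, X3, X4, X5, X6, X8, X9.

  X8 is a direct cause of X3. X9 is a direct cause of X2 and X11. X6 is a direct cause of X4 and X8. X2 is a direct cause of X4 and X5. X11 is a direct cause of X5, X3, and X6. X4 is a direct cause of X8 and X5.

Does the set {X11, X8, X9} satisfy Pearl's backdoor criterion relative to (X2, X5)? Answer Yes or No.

No

Backdoor paths from X2 to X5 (paths whose first edge points into X2):
  P1: X2 <- X9 -> X11 -> X6 -> X4 -> X5
  P2: X2 <- X9 -> X11 -> X6 -> X8 <- X4 -> X5
  P3: X2 <- X9 -> X11 -> X5
  P4: X2 <- X9 -> X11 -> X3 <- X8 <- X6 -> X4 -> X5
  P5: X2 <- X9 -> X11 -> X3 <- X8 <- X4 -> X5
Condition 1 (no descendant of X2 in the set): FAILS — X8 is a descendant of X2.
Condition 2 (every backdoor path blocked by {X11, X8, X9}):
  P1: blocked at fork node X9 ∈ conditioning set.
  P2: blocked at fork node X9 ∈ conditioning set.
  P3: blocked at fork node X9 ∈ conditioning set.
  P4: blocked at fork node X9 ∈ conditioning set.
  P5: blocked at fork node X9 ∈ conditioning set.
{X11, X8, X9} does not satisfy the backdoor criterion.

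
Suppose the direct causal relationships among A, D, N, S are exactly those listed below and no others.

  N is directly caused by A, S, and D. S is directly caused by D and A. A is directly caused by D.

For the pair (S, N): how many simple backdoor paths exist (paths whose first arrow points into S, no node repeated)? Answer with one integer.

A backdoor path from S to N is any simple undirected path whose first edge points into S (i.e. leaves S via a parent).
Parents of S: {A, D}.
Enumerating:
  P1: S <- D -> A -> N
  P2: S <- D -> N
  P3: S <- A <- D -> N
  P4: S <- A -> N
That exhausts the simple backdoor paths. Count: 4.

4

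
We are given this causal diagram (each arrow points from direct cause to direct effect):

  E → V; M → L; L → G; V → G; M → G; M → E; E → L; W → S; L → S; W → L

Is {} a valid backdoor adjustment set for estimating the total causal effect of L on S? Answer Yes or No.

Backdoor paths from L to S (paths whose first edge points into L):
  P1: L <- W -> S
Condition 1 (no descendant of L in the set): holds — descendants of L are {G, S}; none are in {}.
Condition 2 (every backdoor path blocked by {}):
  P1: open — no interior node is in the conditioning set.
{} does not satisfy the backdoor criterion.

No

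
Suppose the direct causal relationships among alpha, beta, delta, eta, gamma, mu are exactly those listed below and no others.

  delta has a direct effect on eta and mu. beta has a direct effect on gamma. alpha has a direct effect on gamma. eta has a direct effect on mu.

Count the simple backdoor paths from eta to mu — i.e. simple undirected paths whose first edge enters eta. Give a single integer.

1

A backdoor path from eta to mu is any simple undirected path whose first edge points into eta (i.e. leaves eta via a parent).
Parents of eta: {delta}.
Enumerating:
  P1: eta <- delta -> mu
That exhausts the simple backdoor paths. Count: 1.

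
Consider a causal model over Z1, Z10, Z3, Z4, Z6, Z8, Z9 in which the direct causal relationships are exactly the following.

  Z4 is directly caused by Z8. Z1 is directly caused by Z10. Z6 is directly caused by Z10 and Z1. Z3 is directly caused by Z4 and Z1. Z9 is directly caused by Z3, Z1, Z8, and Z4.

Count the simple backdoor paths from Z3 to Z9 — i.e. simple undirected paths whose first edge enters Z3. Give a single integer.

3

A backdoor path from Z3 to Z9 is any simple undirected path whose first edge points into Z3 (i.e. leaves Z3 via a parent).
Parents of Z3: {Z1, Z4}.
Enumerating:
  P1: Z3 <- Z1 -> Z9
  P2: Z3 <- Z4 <- Z8 -> Z9
  P3: Z3 <- Z4 -> Z9
That exhausts the simple backdoor paths. Count: 3.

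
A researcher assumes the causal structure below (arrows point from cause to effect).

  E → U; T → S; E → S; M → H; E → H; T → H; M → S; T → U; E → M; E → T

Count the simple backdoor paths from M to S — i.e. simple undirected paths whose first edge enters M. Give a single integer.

A backdoor path from M to S is any simple undirected path whose first edge points into M (i.e. leaves M via a parent).
Parents of M: {E}.
Enumerating:
  P1: M <- E -> T -> S
  P2: M <- E -> H <- T -> S
  P3: M <- E -> S
  P4: M <- E -> U <- T -> S
That exhausts the simple backdoor paths. Count: 4.

4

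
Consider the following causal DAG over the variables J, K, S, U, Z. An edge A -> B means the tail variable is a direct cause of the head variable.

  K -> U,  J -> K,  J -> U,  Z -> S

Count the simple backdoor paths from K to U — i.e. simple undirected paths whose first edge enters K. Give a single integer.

A backdoor path from K to U is any simple undirected path whose first edge points into K (i.e. leaves K via a parent).
Parents of K: {J}.
Enumerating:
  P1: K <- J -> U
That exhausts the simple backdoor paths. Count: 1.

1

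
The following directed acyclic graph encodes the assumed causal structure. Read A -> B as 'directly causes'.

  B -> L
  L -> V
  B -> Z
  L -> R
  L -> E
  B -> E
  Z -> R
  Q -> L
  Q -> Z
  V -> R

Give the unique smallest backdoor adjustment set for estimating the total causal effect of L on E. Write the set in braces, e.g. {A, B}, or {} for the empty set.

Variables eligible for adjustment (non-descendants of L, excluding L and E): {B, Q, Z}.
Backdoor paths from L to E:
  P1: L <- Q -> Z <- B -> E
  P2: L <- B -> E
The empty set is not sufficient: P2 (L <- B -> E) has no collider blocking it and no conditioned non-collider, so it is open.
Try {B}:
  P1: blocked at collider Z (neither it nor any descendant is in the conditioning set).
  P2: blocked at fork node B ∈ conditioning set.
{B} contains no descendant of L and blocks every backdoor path.
No other singleton works — e.g. {Q} leaves P2 open — so {B} is the unique smallest valid adjustment set.

{B}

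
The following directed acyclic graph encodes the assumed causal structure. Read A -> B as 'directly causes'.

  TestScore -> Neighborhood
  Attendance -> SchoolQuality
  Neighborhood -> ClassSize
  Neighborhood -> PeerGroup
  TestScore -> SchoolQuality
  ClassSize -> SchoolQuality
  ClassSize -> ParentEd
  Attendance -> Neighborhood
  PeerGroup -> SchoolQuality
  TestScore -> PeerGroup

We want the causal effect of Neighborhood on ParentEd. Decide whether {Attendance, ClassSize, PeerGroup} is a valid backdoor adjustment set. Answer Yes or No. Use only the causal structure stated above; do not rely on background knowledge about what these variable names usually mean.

No

Backdoor paths from Neighborhood to ParentEd (paths whose first edge points into Neighborhood):
  P1: Neighborhood <- Attendance -> SchoolQuality <- ClassSize -> ParentEd
  P2: Neighborhood <- TestScore -> PeerGroup -> SchoolQuality <- ClassSize -> ParentEd
  P3: Neighborhood <- TestScore -> SchoolQuality <- ClassSize -> ParentEd
Condition 1 (no descendant of Neighborhood in the set): FAILS — ClassSize and PeerGroup are descendants of Neighborhood.
Condition 2 (every backdoor path blocked by {Attendance, ClassSize, PeerGroup}):
  P1: blocked at fork node Attendance ∈ conditioning set.
  P2: blocked at chain node PeerGroup ∈ conditioning set.
  P3: blocked at collider SchoolQuality (neither it nor any descendant is in the conditioning set).
{Attendance, ClassSize, PeerGroup} does not satisfy the backdoor criterion.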